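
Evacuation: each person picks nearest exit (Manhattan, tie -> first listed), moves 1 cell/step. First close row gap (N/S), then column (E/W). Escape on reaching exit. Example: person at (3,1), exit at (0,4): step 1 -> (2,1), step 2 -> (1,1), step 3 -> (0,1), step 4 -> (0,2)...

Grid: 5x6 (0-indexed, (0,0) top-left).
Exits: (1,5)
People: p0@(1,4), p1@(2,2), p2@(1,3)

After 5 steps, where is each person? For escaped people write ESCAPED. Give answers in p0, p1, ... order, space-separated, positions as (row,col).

Step 1: p0:(1,4)->(1,5)->EXIT | p1:(2,2)->(1,2) | p2:(1,3)->(1,4)
Step 2: p0:escaped | p1:(1,2)->(1,3) | p2:(1,4)->(1,5)->EXIT
Step 3: p0:escaped | p1:(1,3)->(1,4) | p2:escaped
Step 4: p0:escaped | p1:(1,4)->(1,5)->EXIT | p2:escaped

ESCAPED ESCAPED ESCAPED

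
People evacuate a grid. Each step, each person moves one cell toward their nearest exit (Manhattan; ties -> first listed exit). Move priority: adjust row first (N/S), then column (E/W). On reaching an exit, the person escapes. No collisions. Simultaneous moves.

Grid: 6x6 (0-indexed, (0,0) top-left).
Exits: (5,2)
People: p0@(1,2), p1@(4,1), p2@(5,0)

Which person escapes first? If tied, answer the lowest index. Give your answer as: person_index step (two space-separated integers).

Answer: 1 2

Derivation:
Step 1: p0:(1,2)->(2,2) | p1:(4,1)->(5,1) | p2:(5,0)->(5,1)
Step 2: p0:(2,2)->(3,2) | p1:(5,1)->(5,2)->EXIT | p2:(5,1)->(5,2)->EXIT
Step 3: p0:(3,2)->(4,2) | p1:escaped | p2:escaped
Step 4: p0:(4,2)->(5,2)->EXIT | p1:escaped | p2:escaped
Exit steps: [4, 2, 2]
First to escape: p1 at step 2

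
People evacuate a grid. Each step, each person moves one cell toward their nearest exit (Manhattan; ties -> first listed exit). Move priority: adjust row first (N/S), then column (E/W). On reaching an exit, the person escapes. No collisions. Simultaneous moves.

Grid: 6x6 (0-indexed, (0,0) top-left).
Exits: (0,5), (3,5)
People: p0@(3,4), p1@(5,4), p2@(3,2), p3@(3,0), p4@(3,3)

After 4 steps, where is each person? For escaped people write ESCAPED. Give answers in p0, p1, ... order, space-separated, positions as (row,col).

Step 1: p0:(3,4)->(3,5)->EXIT | p1:(5,4)->(4,4) | p2:(3,2)->(3,3) | p3:(3,0)->(3,1) | p4:(3,3)->(3,4)
Step 2: p0:escaped | p1:(4,4)->(3,4) | p2:(3,3)->(3,4) | p3:(3,1)->(3,2) | p4:(3,4)->(3,5)->EXIT
Step 3: p0:escaped | p1:(3,4)->(3,5)->EXIT | p2:(3,4)->(3,5)->EXIT | p3:(3,2)->(3,3) | p4:escaped
Step 4: p0:escaped | p1:escaped | p2:escaped | p3:(3,3)->(3,4) | p4:escaped

ESCAPED ESCAPED ESCAPED (3,4) ESCAPED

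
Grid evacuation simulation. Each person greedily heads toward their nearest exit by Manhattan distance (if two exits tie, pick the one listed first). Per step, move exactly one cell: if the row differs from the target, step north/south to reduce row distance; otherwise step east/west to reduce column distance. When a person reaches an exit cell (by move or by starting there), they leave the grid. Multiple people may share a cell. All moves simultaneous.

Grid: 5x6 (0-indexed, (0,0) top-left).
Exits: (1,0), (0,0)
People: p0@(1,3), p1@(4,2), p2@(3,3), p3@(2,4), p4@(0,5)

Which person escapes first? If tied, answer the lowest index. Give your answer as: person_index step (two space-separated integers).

Step 1: p0:(1,3)->(1,2) | p1:(4,2)->(3,2) | p2:(3,3)->(2,3) | p3:(2,4)->(1,4) | p4:(0,5)->(0,4)
Step 2: p0:(1,2)->(1,1) | p1:(3,2)->(2,2) | p2:(2,3)->(1,3) | p3:(1,4)->(1,3) | p4:(0,4)->(0,3)
Step 3: p0:(1,1)->(1,0)->EXIT | p1:(2,2)->(1,2) | p2:(1,3)->(1,2) | p3:(1,3)->(1,2) | p4:(0,3)->(0,2)
Step 4: p0:escaped | p1:(1,2)->(1,1) | p2:(1,2)->(1,1) | p3:(1,2)->(1,1) | p4:(0,2)->(0,1)
Step 5: p0:escaped | p1:(1,1)->(1,0)->EXIT | p2:(1,1)->(1,0)->EXIT | p3:(1,1)->(1,0)->EXIT | p4:(0,1)->(0,0)->EXIT
Exit steps: [3, 5, 5, 5, 5]
First to escape: p0 at step 3

Answer: 0 3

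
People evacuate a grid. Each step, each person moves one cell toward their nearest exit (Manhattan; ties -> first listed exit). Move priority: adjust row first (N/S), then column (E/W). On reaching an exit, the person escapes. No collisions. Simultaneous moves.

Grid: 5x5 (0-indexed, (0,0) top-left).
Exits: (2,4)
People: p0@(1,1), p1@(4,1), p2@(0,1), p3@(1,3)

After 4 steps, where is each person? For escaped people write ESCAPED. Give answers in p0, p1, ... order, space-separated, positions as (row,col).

Step 1: p0:(1,1)->(2,1) | p1:(4,1)->(3,1) | p2:(0,1)->(1,1) | p3:(1,3)->(2,3)
Step 2: p0:(2,1)->(2,2) | p1:(3,1)->(2,1) | p2:(1,1)->(2,1) | p3:(2,3)->(2,4)->EXIT
Step 3: p0:(2,2)->(2,3) | p1:(2,1)->(2,2) | p2:(2,1)->(2,2) | p3:escaped
Step 4: p0:(2,3)->(2,4)->EXIT | p1:(2,2)->(2,3) | p2:(2,2)->(2,3) | p3:escaped

ESCAPED (2,3) (2,3) ESCAPED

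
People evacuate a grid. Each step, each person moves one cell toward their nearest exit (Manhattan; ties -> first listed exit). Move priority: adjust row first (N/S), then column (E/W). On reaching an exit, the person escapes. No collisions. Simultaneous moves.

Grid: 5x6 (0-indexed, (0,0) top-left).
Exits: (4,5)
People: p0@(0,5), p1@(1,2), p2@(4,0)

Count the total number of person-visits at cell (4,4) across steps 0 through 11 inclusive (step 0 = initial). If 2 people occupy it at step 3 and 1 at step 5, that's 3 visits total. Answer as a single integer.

Step 0: p0@(0,5) p1@(1,2) p2@(4,0) -> at (4,4): 0 [-], cum=0
Step 1: p0@(1,5) p1@(2,2) p2@(4,1) -> at (4,4): 0 [-], cum=0
Step 2: p0@(2,5) p1@(3,2) p2@(4,2) -> at (4,4): 0 [-], cum=0
Step 3: p0@(3,5) p1@(4,2) p2@(4,3) -> at (4,4): 0 [-], cum=0
Step 4: p0@ESC p1@(4,3) p2@(4,4) -> at (4,4): 1 [p2], cum=1
Step 5: p0@ESC p1@(4,4) p2@ESC -> at (4,4): 1 [p1], cum=2
Step 6: p0@ESC p1@ESC p2@ESC -> at (4,4): 0 [-], cum=2
Total visits = 2

Answer: 2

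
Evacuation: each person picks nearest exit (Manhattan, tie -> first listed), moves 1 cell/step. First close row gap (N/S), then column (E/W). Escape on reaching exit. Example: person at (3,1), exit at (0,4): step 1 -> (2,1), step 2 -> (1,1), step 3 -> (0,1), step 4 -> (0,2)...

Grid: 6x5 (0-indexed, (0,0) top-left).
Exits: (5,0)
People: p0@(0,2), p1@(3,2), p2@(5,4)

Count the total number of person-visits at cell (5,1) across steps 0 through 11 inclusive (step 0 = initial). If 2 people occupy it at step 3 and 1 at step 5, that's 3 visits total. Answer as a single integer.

Step 0: p0@(0,2) p1@(3,2) p2@(5,4) -> at (5,1): 0 [-], cum=0
Step 1: p0@(1,2) p1@(4,2) p2@(5,3) -> at (5,1): 0 [-], cum=0
Step 2: p0@(2,2) p1@(5,2) p2@(5,2) -> at (5,1): 0 [-], cum=0
Step 3: p0@(3,2) p1@(5,1) p2@(5,1) -> at (5,1): 2 [p1,p2], cum=2
Step 4: p0@(4,2) p1@ESC p2@ESC -> at (5,1): 0 [-], cum=2
Step 5: p0@(5,2) p1@ESC p2@ESC -> at (5,1): 0 [-], cum=2
Step 6: p0@(5,1) p1@ESC p2@ESC -> at (5,1): 1 [p0], cum=3
Step 7: p0@ESC p1@ESC p2@ESC -> at (5,1): 0 [-], cum=3
Total visits = 3

Answer: 3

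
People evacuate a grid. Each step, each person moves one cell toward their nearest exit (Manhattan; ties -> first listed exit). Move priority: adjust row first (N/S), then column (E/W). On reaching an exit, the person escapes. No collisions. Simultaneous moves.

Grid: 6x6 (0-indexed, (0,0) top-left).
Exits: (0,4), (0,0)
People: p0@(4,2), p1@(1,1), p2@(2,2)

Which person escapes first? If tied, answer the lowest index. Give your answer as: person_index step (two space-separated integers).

Step 1: p0:(4,2)->(3,2) | p1:(1,1)->(0,1) | p2:(2,2)->(1,2)
Step 2: p0:(3,2)->(2,2) | p1:(0,1)->(0,0)->EXIT | p2:(1,2)->(0,2)
Step 3: p0:(2,2)->(1,2) | p1:escaped | p2:(0,2)->(0,3)
Step 4: p0:(1,2)->(0,2) | p1:escaped | p2:(0,3)->(0,4)->EXIT
Step 5: p0:(0,2)->(0,3) | p1:escaped | p2:escaped
Step 6: p0:(0,3)->(0,4)->EXIT | p1:escaped | p2:escaped
Exit steps: [6, 2, 4]
First to escape: p1 at step 2

Answer: 1 2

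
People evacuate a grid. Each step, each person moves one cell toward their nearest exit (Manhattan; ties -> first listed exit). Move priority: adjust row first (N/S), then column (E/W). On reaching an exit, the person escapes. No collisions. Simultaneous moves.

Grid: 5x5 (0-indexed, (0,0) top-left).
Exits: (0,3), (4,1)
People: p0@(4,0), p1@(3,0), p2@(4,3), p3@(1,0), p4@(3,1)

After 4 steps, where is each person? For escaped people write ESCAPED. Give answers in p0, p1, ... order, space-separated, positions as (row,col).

Step 1: p0:(4,0)->(4,1)->EXIT | p1:(3,0)->(4,0) | p2:(4,3)->(4,2) | p3:(1,0)->(0,0) | p4:(3,1)->(4,1)->EXIT
Step 2: p0:escaped | p1:(4,0)->(4,1)->EXIT | p2:(4,2)->(4,1)->EXIT | p3:(0,0)->(0,1) | p4:escaped
Step 3: p0:escaped | p1:escaped | p2:escaped | p3:(0,1)->(0,2) | p4:escaped
Step 4: p0:escaped | p1:escaped | p2:escaped | p3:(0,2)->(0,3)->EXIT | p4:escaped

ESCAPED ESCAPED ESCAPED ESCAPED ESCAPED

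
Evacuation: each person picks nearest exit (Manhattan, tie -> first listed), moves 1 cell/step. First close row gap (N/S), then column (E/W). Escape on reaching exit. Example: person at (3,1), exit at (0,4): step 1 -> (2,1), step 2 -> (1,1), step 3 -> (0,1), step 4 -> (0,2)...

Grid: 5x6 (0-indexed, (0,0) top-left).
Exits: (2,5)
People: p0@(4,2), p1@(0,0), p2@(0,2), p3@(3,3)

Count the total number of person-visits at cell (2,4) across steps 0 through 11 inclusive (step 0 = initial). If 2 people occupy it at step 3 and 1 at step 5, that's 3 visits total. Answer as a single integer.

Answer: 4

Derivation:
Step 0: p0@(4,2) p1@(0,0) p2@(0,2) p3@(3,3) -> at (2,4): 0 [-], cum=0
Step 1: p0@(3,2) p1@(1,0) p2@(1,2) p3@(2,3) -> at (2,4): 0 [-], cum=0
Step 2: p0@(2,2) p1@(2,0) p2@(2,2) p3@(2,4) -> at (2,4): 1 [p3], cum=1
Step 3: p0@(2,3) p1@(2,1) p2@(2,3) p3@ESC -> at (2,4): 0 [-], cum=1
Step 4: p0@(2,4) p1@(2,2) p2@(2,4) p3@ESC -> at (2,4): 2 [p0,p2], cum=3
Step 5: p0@ESC p1@(2,3) p2@ESC p3@ESC -> at (2,4): 0 [-], cum=3
Step 6: p0@ESC p1@(2,4) p2@ESC p3@ESC -> at (2,4): 1 [p1], cum=4
Step 7: p0@ESC p1@ESC p2@ESC p3@ESC -> at (2,4): 0 [-], cum=4
Total visits = 4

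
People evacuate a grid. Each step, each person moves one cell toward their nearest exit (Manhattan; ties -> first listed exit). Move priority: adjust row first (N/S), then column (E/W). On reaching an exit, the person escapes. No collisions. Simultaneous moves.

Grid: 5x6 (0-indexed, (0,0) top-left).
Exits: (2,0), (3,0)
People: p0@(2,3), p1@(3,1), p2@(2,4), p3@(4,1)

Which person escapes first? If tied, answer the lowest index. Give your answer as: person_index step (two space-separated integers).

Step 1: p0:(2,3)->(2,2) | p1:(3,1)->(3,0)->EXIT | p2:(2,4)->(2,3) | p3:(4,1)->(3,1)
Step 2: p0:(2,2)->(2,1) | p1:escaped | p2:(2,3)->(2,2) | p3:(3,1)->(3,0)->EXIT
Step 3: p0:(2,1)->(2,0)->EXIT | p1:escaped | p2:(2,2)->(2,1) | p3:escaped
Step 4: p0:escaped | p1:escaped | p2:(2,1)->(2,0)->EXIT | p3:escaped
Exit steps: [3, 1, 4, 2]
First to escape: p1 at step 1

Answer: 1 1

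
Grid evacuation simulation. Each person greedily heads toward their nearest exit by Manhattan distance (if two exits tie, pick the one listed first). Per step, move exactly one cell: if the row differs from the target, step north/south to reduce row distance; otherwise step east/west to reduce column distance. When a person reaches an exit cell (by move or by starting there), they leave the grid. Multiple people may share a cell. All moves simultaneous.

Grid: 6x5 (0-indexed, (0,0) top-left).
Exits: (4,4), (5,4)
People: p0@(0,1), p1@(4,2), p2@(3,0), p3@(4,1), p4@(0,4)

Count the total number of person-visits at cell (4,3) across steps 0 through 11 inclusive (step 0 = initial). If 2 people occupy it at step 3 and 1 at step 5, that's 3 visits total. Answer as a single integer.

Answer: 4

Derivation:
Step 0: p0@(0,1) p1@(4,2) p2@(3,0) p3@(4,1) p4@(0,4) -> at (4,3): 0 [-], cum=0
Step 1: p0@(1,1) p1@(4,3) p2@(4,0) p3@(4,2) p4@(1,4) -> at (4,3): 1 [p1], cum=1
Step 2: p0@(2,1) p1@ESC p2@(4,1) p3@(4,3) p4@(2,4) -> at (4,3): 1 [p3], cum=2
Step 3: p0@(3,1) p1@ESC p2@(4,2) p3@ESC p4@(3,4) -> at (4,3): 0 [-], cum=2
Step 4: p0@(4,1) p1@ESC p2@(4,3) p3@ESC p4@ESC -> at (4,3): 1 [p2], cum=3
Step 5: p0@(4,2) p1@ESC p2@ESC p3@ESC p4@ESC -> at (4,3): 0 [-], cum=3
Step 6: p0@(4,3) p1@ESC p2@ESC p3@ESC p4@ESC -> at (4,3): 1 [p0], cum=4
Step 7: p0@ESC p1@ESC p2@ESC p3@ESC p4@ESC -> at (4,3): 0 [-], cum=4
Total visits = 4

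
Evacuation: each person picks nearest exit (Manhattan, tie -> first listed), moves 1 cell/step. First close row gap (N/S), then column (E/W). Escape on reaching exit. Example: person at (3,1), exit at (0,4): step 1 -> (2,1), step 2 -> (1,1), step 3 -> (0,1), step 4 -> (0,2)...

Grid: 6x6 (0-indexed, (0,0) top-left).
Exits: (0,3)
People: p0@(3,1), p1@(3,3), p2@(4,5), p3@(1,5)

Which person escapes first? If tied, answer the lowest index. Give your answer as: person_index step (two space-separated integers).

Answer: 1 3

Derivation:
Step 1: p0:(3,1)->(2,1) | p1:(3,3)->(2,3) | p2:(4,5)->(3,5) | p3:(1,5)->(0,5)
Step 2: p0:(2,1)->(1,1) | p1:(2,3)->(1,3) | p2:(3,5)->(2,5) | p3:(0,5)->(0,4)
Step 3: p0:(1,1)->(0,1) | p1:(1,3)->(0,3)->EXIT | p2:(2,5)->(1,5) | p3:(0,4)->(0,3)->EXIT
Step 4: p0:(0,1)->(0,2) | p1:escaped | p2:(1,5)->(0,5) | p3:escaped
Step 5: p0:(0,2)->(0,3)->EXIT | p1:escaped | p2:(0,5)->(0,4) | p3:escaped
Step 6: p0:escaped | p1:escaped | p2:(0,4)->(0,3)->EXIT | p3:escaped
Exit steps: [5, 3, 6, 3]
First to escape: p1 at step 3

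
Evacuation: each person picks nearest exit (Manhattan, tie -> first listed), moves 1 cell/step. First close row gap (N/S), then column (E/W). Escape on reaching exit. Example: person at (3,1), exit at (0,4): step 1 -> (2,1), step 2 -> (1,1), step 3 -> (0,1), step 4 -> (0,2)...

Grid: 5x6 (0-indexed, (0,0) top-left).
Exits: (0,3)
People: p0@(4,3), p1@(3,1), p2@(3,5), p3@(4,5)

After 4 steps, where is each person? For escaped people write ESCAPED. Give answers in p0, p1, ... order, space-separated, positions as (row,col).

Step 1: p0:(4,3)->(3,3) | p1:(3,1)->(2,1) | p2:(3,5)->(2,5) | p3:(4,5)->(3,5)
Step 2: p0:(3,3)->(2,3) | p1:(2,1)->(1,1) | p2:(2,5)->(1,5) | p3:(3,5)->(2,5)
Step 3: p0:(2,3)->(1,3) | p1:(1,1)->(0,1) | p2:(1,5)->(0,5) | p3:(2,5)->(1,5)
Step 4: p0:(1,3)->(0,3)->EXIT | p1:(0,1)->(0,2) | p2:(0,5)->(0,4) | p3:(1,5)->(0,5)

ESCAPED (0,2) (0,4) (0,5)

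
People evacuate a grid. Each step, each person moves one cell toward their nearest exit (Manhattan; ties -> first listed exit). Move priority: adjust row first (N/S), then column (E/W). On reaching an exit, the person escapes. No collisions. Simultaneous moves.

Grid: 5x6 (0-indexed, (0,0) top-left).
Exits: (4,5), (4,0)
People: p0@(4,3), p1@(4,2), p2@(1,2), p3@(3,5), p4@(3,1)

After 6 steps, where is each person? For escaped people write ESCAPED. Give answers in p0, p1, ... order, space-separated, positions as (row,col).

Step 1: p0:(4,3)->(4,4) | p1:(4,2)->(4,1) | p2:(1,2)->(2,2) | p3:(3,5)->(4,5)->EXIT | p4:(3,1)->(4,1)
Step 2: p0:(4,4)->(4,5)->EXIT | p1:(4,1)->(4,0)->EXIT | p2:(2,2)->(3,2) | p3:escaped | p4:(4,1)->(4,0)->EXIT
Step 3: p0:escaped | p1:escaped | p2:(3,2)->(4,2) | p3:escaped | p4:escaped
Step 4: p0:escaped | p1:escaped | p2:(4,2)->(4,1) | p3:escaped | p4:escaped
Step 5: p0:escaped | p1:escaped | p2:(4,1)->(4,0)->EXIT | p3:escaped | p4:escaped

ESCAPED ESCAPED ESCAPED ESCAPED ESCAPED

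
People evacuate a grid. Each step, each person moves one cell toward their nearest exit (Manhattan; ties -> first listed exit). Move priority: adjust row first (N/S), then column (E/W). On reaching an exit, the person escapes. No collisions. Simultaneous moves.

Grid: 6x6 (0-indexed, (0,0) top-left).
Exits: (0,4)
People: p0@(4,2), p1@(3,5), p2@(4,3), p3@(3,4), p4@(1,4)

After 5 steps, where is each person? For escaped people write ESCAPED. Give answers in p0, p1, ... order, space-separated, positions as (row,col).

Step 1: p0:(4,2)->(3,2) | p1:(3,5)->(2,5) | p2:(4,3)->(3,3) | p3:(3,4)->(2,4) | p4:(1,4)->(0,4)->EXIT
Step 2: p0:(3,2)->(2,2) | p1:(2,5)->(1,5) | p2:(3,3)->(2,3) | p3:(2,4)->(1,4) | p4:escaped
Step 3: p0:(2,2)->(1,2) | p1:(1,5)->(0,5) | p2:(2,3)->(1,3) | p3:(1,4)->(0,4)->EXIT | p4:escaped
Step 4: p0:(1,2)->(0,2) | p1:(0,5)->(0,4)->EXIT | p2:(1,3)->(0,3) | p3:escaped | p4:escaped
Step 5: p0:(0,2)->(0,3) | p1:escaped | p2:(0,3)->(0,4)->EXIT | p3:escaped | p4:escaped

(0,3) ESCAPED ESCAPED ESCAPED ESCAPED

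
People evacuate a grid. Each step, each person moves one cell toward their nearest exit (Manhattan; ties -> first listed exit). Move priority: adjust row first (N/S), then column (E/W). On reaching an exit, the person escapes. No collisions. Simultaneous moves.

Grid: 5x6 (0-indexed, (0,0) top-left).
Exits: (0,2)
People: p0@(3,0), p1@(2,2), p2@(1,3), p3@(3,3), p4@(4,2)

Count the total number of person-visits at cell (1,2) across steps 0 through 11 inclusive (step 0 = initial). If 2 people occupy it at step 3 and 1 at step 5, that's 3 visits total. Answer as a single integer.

Answer: 2

Derivation:
Step 0: p0@(3,0) p1@(2,2) p2@(1,3) p3@(3,3) p4@(4,2) -> at (1,2): 0 [-], cum=0
Step 1: p0@(2,0) p1@(1,2) p2@(0,3) p3@(2,3) p4@(3,2) -> at (1,2): 1 [p1], cum=1
Step 2: p0@(1,0) p1@ESC p2@ESC p3@(1,3) p4@(2,2) -> at (1,2): 0 [-], cum=1
Step 3: p0@(0,0) p1@ESC p2@ESC p3@(0,3) p4@(1,2) -> at (1,2): 1 [p4], cum=2
Step 4: p0@(0,1) p1@ESC p2@ESC p3@ESC p4@ESC -> at (1,2): 0 [-], cum=2
Step 5: p0@ESC p1@ESC p2@ESC p3@ESC p4@ESC -> at (1,2): 0 [-], cum=2
Total visits = 2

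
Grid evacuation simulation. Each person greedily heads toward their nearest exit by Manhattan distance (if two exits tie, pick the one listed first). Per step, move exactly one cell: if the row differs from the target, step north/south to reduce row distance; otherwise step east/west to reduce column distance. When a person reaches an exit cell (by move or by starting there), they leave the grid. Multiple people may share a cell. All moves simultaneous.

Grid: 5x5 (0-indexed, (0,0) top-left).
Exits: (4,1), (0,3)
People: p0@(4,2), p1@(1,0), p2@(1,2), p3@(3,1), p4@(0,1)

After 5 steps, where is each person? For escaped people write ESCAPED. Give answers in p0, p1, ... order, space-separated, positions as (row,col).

Step 1: p0:(4,2)->(4,1)->EXIT | p1:(1,0)->(2,0) | p2:(1,2)->(0,2) | p3:(3,1)->(4,1)->EXIT | p4:(0,1)->(0,2)
Step 2: p0:escaped | p1:(2,0)->(3,0) | p2:(0,2)->(0,3)->EXIT | p3:escaped | p4:(0,2)->(0,3)->EXIT
Step 3: p0:escaped | p1:(3,0)->(4,0) | p2:escaped | p3:escaped | p4:escaped
Step 4: p0:escaped | p1:(4,0)->(4,1)->EXIT | p2:escaped | p3:escaped | p4:escaped

ESCAPED ESCAPED ESCAPED ESCAPED ESCAPED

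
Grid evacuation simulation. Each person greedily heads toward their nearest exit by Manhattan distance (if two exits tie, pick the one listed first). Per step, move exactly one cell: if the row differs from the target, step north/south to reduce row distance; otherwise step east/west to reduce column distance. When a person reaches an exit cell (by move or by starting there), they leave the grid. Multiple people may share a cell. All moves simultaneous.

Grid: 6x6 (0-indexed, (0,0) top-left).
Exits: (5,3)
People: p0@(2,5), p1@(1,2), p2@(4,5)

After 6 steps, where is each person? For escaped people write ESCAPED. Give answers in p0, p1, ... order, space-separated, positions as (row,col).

Step 1: p0:(2,5)->(3,5) | p1:(1,2)->(2,2) | p2:(4,5)->(5,5)
Step 2: p0:(3,5)->(4,5) | p1:(2,2)->(3,2) | p2:(5,5)->(5,4)
Step 3: p0:(4,5)->(5,5) | p1:(3,2)->(4,2) | p2:(5,4)->(5,3)->EXIT
Step 4: p0:(5,5)->(5,4) | p1:(4,2)->(5,2) | p2:escaped
Step 5: p0:(5,4)->(5,3)->EXIT | p1:(5,2)->(5,3)->EXIT | p2:escaped

ESCAPED ESCAPED ESCAPED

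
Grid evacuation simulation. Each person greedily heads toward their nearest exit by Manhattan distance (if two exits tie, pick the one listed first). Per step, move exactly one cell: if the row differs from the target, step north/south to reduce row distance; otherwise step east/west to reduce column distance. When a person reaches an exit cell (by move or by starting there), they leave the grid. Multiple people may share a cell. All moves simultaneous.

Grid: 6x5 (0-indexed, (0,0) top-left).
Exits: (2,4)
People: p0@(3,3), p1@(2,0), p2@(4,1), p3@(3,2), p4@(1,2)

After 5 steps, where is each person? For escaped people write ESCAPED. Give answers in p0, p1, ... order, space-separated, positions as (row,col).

Step 1: p0:(3,3)->(2,3) | p1:(2,0)->(2,1) | p2:(4,1)->(3,1) | p3:(3,2)->(2,2) | p4:(1,2)->(2,2)
Step 2: p0:(2,3)->(2,4)->EXIT | p1:(2,1)->(2,2) | p2:(3,1)->(2,1) | p3:(2,2)->(2,3) | p4:(2,2)->(2,3)
Step 3: p0:escaped | p1:(2,2)->(2,3) | p2:(2,1)->(2,2) | p3:(2,3)->(2,4)->EXIT | p4:(2,3)->(2,4)->EXIT
Step 4: p0:escaped | p1:(2,3)->(2,4)->EXIT | p2:(2,2)->(2,3) | p3:escaped | p4:escaped
Step 5: p0:escaped | p1:escaped | p2:(2,3)->(2,4)->EXIT | p3:escaped | p4:escaped

ESCAPED ESCAPED ESCAPED ESCAPED ESCAPED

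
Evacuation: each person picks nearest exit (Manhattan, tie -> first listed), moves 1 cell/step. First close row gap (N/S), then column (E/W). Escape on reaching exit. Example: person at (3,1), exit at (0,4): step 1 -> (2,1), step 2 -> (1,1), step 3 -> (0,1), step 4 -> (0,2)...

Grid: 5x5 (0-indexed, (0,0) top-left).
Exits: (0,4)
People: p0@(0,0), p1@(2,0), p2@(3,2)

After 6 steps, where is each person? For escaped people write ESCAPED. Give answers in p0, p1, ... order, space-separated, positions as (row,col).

Step 1: p0:(0,0)->(0,1) | p1:(2,0)->(1,0) | p2:(3,2)->(2,2)
Step 2: p0:(0,1)->(0,2) | p1:(1,0)->(0,0) | p2:(2,2)->(1,2)
Step 3: p0:(0,2)->(0,3) | p1:(0,0)->(0,1) | p2:(1,2)->(0,2)
Step 4: p0:(0,3)->(0,4)->EXIT | p1:(0,1)->(0,2) | p2:(0,2)->(0,3)
Step 5: p0:escaped | p1:(0,2)->(0,3) | p2:(0,3)->(0,4)->EXIT
Step 6: p0:escaped | p1:(0,3)->(0,4)->EXIT | p2:escaped

ESCAPED ESCAPED ESCAPED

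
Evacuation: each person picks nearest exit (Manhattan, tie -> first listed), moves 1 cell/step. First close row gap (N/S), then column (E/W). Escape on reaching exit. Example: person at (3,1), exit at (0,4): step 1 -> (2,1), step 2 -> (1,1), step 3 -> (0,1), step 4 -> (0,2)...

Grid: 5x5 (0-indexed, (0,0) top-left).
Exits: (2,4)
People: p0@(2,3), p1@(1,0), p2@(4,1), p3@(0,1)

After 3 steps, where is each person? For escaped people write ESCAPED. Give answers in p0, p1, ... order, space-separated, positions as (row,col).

Step 1: p0:(2,3)->(2,4)->EXIT | p1:(1,0)->(2,0) | p2:(4,1)->(3,1) | p3:(0,1)->(1,1)
Step 2: p0:escaped | p1:(2,0)->(2,1) | p2:(3,1)->(2,1) | p3:(1,1)->(2,1)
Step 3: p0:escaped | p1:(2,1)->(2,2) | p2:(2,1)->(2,2) | p3:(2,1)->(2,2)

ESCAPED (2,2) (2,2) (2,2)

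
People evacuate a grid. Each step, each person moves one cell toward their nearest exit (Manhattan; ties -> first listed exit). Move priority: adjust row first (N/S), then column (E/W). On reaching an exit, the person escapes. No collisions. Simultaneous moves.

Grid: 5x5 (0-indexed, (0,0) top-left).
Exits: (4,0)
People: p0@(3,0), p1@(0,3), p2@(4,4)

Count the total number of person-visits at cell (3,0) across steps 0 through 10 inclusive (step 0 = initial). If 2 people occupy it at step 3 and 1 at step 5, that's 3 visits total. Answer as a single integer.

Answer: 1

Derivation:
Step 0: p0@(3,0) p1@(0,3) p2@(4,4) -> at (3,0): 1 [p0], cum=1
Step 1: p0@ESC p1@(1,3) p2@(4,3) -> at (3,0): 0 [-], cum=1
Step 2: p0@ESC p1@(2,3) p2@(4,2) -> at (3,0): 0 [-], cum=1
Step 3: p0@ESC p1@(3,3) p2@(4,1) -> at (3,0): 0 [-], cum=1
Step 4: p0@ESC p1@(4,3) p2@ESC -> at (3,0): 0 [-], cum=1
Step 5: p0@ESC p1@(4,2) p2@ESC -> at (3,0): 0 [-], cum=1
Step 6: p0@ESC p1@(4,1) p2@ESC -> at (3,0): 0 [-], cum=1
Step 7: p0@ESC p1@ESC p2@ESC -> at (3,0): 0 [-], cum=1
Total visits = 1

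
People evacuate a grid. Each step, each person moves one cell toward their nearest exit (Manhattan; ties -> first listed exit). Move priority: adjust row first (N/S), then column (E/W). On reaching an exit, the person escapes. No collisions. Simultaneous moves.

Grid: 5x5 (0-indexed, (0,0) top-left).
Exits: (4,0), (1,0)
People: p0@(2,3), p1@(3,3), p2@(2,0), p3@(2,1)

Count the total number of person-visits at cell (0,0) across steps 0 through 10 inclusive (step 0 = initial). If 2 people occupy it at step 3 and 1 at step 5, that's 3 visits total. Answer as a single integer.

Answer: 0

Derivation:
Step 0: p0@(2,3) p1@(3,3) p2@(2,0) p3@(2,1) -> at (0,0): 0 [-], cum=0
Step 1: p0@(1,3) p1@(4,3) p2@ESC p3@(1,1) -> at (0,0): 0 [-], cum=0
Step 2: p0@(1,2) p1@(4,2) p2@ESC p3@ESC -> at (0,0): 0 [-], cum=0
Step 3: p0@(1,1) p1@(4,1) p2@ESC p3@ESC -> at (0,0): 0 [-], cum=0
Step 4: p0@ESC p1@ESC p2@ESC p3@ESC -> at (0,0): 0 [-], cum=0
Total visits = 0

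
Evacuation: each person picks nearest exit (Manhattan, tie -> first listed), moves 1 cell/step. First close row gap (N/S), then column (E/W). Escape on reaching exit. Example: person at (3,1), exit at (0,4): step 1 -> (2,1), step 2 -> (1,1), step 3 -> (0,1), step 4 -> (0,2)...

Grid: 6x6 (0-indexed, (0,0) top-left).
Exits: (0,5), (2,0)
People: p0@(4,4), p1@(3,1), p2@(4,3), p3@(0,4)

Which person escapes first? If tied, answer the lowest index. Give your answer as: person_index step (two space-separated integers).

Step 1: p0:(4,4)->(3,4) | p1:(3,1)->(2,1) | p2:(4,3)->(3,3) | p3:(0,4)->(0,5)->EXIT
Step 2: p0:(3,4)->(2,4) | p1:(2,1)->(2,0)->EXIT | p2:(3,3)->(2,3) | p3:escaped
Step 3: p0:(2,4)->(1,4) | p1:escaped | p2:(2,3)->(2,2) | p3:escaped
Step 4: p0:(1,4)->(0,4) | p1:escaped | p2:(2,2)->(2,1) | p3:escaped
Step 5: p0:(0,4)->(0,5)->EXIT | p1:escaped | p2:(2,1)->(2,0)->EXIT | p3:escaped
Exit steps: [5, 2, 5, 1]
First to escape: p3 at step 1

Answer: 3 1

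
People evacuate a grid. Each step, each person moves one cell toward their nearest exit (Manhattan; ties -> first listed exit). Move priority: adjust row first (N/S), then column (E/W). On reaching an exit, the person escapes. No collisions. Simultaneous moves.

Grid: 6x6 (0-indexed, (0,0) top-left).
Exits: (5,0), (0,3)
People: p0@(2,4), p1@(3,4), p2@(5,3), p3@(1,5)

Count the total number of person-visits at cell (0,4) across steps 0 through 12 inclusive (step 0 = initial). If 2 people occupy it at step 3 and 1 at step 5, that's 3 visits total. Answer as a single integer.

Answer: 3

Derivation:
Step 0: p0@(2,4) p1@(3,4) p2@(5,3) p3@(1,5) -> at (0,4): 0 [-], cum=0
Step 1: p0@(1,4) p1@(2,4) p2@(5,2) p3@(0,5) -> at (0,4): 0 [-], cum=0
Step 2: p0@(0,4) p1@(1,4) p2@(5,1) p3@(0,4) -> at (0,4): 2 [p0,p3], cum=2
Step 3: p0@ESC p1@(0,4) p2@ESC p3@ESC -> at (0,4): 1 [p1], cum=3
Step 4: p0@ESC p1@ESC p2@ESC p3@ESC -> at (0,4): 0 [-], cum=3
Total visits = 3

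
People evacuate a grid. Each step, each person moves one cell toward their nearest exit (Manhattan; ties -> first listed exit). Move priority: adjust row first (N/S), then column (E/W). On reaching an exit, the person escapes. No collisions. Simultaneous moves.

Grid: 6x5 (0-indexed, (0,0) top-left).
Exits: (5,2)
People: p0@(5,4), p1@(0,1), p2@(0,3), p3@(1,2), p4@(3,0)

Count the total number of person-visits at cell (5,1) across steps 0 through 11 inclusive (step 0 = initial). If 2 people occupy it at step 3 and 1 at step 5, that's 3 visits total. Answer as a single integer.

Step 0: p0@(5,4) p1@(0,1) p2@(0,3) p3@(1,2) p4@(3,0) -> at (5,1): 0 [-], cum=0
Step 1: p0@(5,3) p1@(1,1) p2@(1,3) p3@(2,2) p4@(4,0) -> at (5,1): 0 [-], cum=0
Step 2: p0@ESC p1@(2,1) p2@(2,3) p3@(3,2) p4@(5,0) -> at (5,1): 0 [-], cum=0
Step 3: p0@ESC p1@(3,1) p2@(3,3) p3@(4,2) p4@(5,1) -> at (5,1): 1 [p4], cum=1
Step 4: p0@ESC p1@(4,1) p2@(4,3) p3@ESC p4@ESC -> at (5,1): 0 [-], cum=1
Step 5: p0@ESC p1@(5,1) p2@(5,3) p3@ESC p4@ESC -> at (5,1): 1 [p1], cum=2
Step 6: p0@ESC p1@ESC p2@ESC p3@ESC p4@ESC -> at (5,1): 0 [-], cum=2
Total visits = 2

Answer: 2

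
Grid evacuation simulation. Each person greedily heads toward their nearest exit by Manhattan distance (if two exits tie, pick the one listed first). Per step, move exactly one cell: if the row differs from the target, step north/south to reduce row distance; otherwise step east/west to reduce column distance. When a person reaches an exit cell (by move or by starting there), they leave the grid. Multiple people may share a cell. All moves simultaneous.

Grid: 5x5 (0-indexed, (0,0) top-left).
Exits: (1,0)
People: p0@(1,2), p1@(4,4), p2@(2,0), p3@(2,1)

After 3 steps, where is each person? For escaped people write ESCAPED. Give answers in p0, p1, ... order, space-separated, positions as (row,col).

Step 1: p0:(1,2)->(1,1) | p1:(4,4)->(3,4) | p2:(2,0)->(1,0)->EXIT | p3:(2,1)->(1,1)
Step 2: p0:(1,1)->(1,0)->EXIT | p1:(3,4)->(2,4) | p2:escaped | p3:(1,1)->(1,0)->EXIT
Step 3: p0:escaped | p1:(2,4)->(1,4) | p2:escaped | p3:escaped

ESCAPED (1,4) ESCAPED ESCAPED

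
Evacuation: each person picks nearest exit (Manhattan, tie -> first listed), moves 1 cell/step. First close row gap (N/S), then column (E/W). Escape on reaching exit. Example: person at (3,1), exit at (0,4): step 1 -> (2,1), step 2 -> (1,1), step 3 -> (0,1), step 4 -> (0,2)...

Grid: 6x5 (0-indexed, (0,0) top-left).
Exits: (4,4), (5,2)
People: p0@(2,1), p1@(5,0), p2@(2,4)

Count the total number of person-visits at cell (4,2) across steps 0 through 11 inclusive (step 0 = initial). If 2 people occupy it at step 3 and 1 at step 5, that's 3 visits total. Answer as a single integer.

Step 0: p0@(2,1) p1@(5,0) p2@(2,4) -> at (4,2): 0 [-], cum=0
Step 1: p0@(3,1) p1@(5,1) p2@(3,4) -> at (4,2): 0 [-], cum=0
Step 2: p0@(4,1) p1@ESC p2@ESC -> at (4,2): 0 [-], cum=0
Step 3: p0@(5,1) p1@ESC p2@ESC -> at (4,2): 0 [-], cum=0
Step 4: p0@ESC p1@ESC p2@ESC -> at (4,2): 0 [-], cum=0
Total visits = 0

Answer: 0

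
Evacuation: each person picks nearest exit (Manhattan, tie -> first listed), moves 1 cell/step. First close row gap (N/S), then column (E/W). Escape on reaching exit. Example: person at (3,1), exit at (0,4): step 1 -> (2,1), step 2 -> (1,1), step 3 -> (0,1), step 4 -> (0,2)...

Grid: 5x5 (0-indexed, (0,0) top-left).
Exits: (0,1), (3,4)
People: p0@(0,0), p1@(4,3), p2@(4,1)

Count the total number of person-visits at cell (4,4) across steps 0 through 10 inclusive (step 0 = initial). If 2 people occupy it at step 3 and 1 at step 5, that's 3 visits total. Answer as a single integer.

Answer: 0

Derivation:
Step 0: p0@(0,0) p1@(4,3) p2@(4,1) -> at (4,4): 0 [-], cum=0
Step 1: p0@ESC p1@(3,3) p2@(3,1) -> at (4,4): 0 [-], cum=0
Step 2: p0@ESC p1@ESC p2@(2,1) -> at (4,4): 0 [-], cum=0
Step 3: p0@ESC p1@ESC p2@(1,1) -> at (4,4): 0 [-], cum=0
Step 4: p0@ESC p1@ESC p2@ESC -> at (4,4): 0 [-], cum=0
Total visits = 0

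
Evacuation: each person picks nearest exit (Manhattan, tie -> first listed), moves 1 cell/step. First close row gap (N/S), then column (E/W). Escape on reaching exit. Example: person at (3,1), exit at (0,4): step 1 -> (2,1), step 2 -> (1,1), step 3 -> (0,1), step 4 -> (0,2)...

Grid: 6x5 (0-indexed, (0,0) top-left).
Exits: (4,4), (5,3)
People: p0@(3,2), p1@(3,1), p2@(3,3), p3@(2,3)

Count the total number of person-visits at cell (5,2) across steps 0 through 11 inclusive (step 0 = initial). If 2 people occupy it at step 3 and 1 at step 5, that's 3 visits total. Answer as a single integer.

Answer: 0

Derivation:
Step 0: p0@(3,2) p1@(3,1) p2@(3,3) p3@(2,3) -> at (5,2): 0 [-], cum=0
Step 1: p0@(4,2) p1@(4,1) p2@(4,3) p3@(3,3) -> at (5,2): 0 [-], cum=0
Step 2: p0@(4,3) p1@(4,2) p2@ESC p3@(4,3) -> at (5,2): 0 [-], cum=0
Step 3: p0@ESC p1@(4,3) p2@ESC p3@ESC -> at (5,2): 0 [-], cum=0
Step 4: p0@ESC p1@ESC p2@ESC p3@ESC -> at (5,2): 0 [-], cum=0
Total visits = 0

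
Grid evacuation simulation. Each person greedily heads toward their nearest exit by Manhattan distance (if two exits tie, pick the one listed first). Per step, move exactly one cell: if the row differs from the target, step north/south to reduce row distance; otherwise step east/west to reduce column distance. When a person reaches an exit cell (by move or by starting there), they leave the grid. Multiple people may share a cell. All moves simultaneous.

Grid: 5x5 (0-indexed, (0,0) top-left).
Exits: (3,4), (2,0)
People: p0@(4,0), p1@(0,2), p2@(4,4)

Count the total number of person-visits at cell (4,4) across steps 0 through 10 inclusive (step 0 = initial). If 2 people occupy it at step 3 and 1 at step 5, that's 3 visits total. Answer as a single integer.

Step 0: p0@(4,0) p1@(0,2) p2@(4,4) -> at (4,4): 1 [p2], cum=1
Step 1: p0@(3,0) p1@(1,2) p2@ESC -> at (4,4): 0 [-], cum=1
Step 2: p0@ESC p1@(2,2) p2@ESC -> at (4,4): 0 [-], cum=1
Step 3: p0@ESC p1@(2,1) p2@ESC -> at (4,4): 0 [-], cum=1
Step 4: p0@ESC p1@ESC p2@ESC -> at (4,4): 0 [-], cum=1
Total visits = 1

Answer: 1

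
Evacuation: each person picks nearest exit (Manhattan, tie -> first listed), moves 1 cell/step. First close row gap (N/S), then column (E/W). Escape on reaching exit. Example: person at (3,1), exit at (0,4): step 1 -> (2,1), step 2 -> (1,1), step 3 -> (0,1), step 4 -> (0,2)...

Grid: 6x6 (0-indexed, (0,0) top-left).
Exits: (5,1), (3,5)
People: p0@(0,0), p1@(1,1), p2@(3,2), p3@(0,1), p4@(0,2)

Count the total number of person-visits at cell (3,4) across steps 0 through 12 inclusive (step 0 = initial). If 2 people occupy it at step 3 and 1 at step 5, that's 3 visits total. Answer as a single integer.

Answer: 0

Derivation:
Step 0: p0@(0,0) p1@(1,1) p2@(3,2) p3@(0,1) p4@(0,2) -> at (3,4): 0 [-], cum=0
Step 1: p0@(1,0) p1@(2,1) p2@(4,2) p3@(1,1) p4@(1,2) -> at (3,4): 0 [-], cum=0
Step 2: p0@(2,0) p1@(3,1) p2@(5,2) p3@(2,1) p4@(2,2) -> at (3,4): 0 [-], cum=0
Step 3: p0@(3,0) p1@(4,1) p2@ESC p3@(3,1) p4@(3,2) -> at (3,4): 0 [-], cum=0
Step 4: p0@(4,0) p1@ESC p2@ESC p3@(4,1) p4@(4,2) -> at (3,4): 0 [-], cum=0
Step 5: p0@(5,0) p1@ESC p2@ESC p3@ESC p4@(5,2) -> at (3,4): 0 [-], cum=0
Step 6: p0@ESC p1@ESC p2@ESC p3@ESC p4@ESC -> at (3,4): 0 [-], cum=0
Total visits = 0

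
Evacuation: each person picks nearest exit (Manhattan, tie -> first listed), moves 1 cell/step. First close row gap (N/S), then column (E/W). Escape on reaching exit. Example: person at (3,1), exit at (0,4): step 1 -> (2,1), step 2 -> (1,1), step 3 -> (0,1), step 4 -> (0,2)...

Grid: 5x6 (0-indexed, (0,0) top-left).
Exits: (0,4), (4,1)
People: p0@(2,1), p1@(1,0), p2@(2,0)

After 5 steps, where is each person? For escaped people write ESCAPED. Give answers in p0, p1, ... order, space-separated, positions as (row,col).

Step 1: p0:(2,1)->(3,1) | p1:(1,0)->(2,0) | p2:(2,0)->(3,0)
Step 2: p0:(3,1)->(4,1)->EXIT | p1:(2,0)->(3,0) | p2:(3,0)->(4,0)
Step 3: p0:escaped | p1:(3,0)->(4,0) | p2:(4,0)->(4,1)->EXIT
Step 4: p0:escaped | p1:(4,0)->(4,1)->EXIT | p2:escaped

ESCAPED ESCAPED ESCAPED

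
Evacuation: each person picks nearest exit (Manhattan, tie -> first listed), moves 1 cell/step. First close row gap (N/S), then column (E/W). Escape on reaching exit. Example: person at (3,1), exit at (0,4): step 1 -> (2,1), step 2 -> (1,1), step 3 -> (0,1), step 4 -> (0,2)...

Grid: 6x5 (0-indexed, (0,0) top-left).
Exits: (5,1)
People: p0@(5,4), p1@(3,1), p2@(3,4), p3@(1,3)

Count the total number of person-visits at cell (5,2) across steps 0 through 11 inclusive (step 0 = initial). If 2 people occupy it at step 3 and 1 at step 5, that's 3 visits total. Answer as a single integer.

Step 0: p0@(5,4) p1@(3,1) p2@(3,4) p3@(1,3) -> at (5,2): 0 [-], cum=0
Step 1: p0@(5,3) p1@(4,1) p2@(4,4) p3@(2,3) -> at (5,2): 0 [-], cum=0
Step 2: p0@(5,2) p1@ESC p2@(5,4) p3@(3,3) -> at (5,2): 1 [p0], cum=1
Step 3: p0@ESC p1@ESC p2@(5,3) p3@(4,3) -> at (5,2): 0 [-], cum=1
Step 4: p0@ESC p1@ESC p2@(5,2) p3@(5,3) -> at (5,2): 1 [p2], cum=2
Step 5: p0@ESC p1@ESC p2@ESC p3@(5,2) -> at (5,2): 1 [p3], cum=3
Step 6: p0@ESC p1@ESC p2@ESC p3@ESC -> at (5,2): 0 [-], cum=3
Total visits = 3

Answer: 3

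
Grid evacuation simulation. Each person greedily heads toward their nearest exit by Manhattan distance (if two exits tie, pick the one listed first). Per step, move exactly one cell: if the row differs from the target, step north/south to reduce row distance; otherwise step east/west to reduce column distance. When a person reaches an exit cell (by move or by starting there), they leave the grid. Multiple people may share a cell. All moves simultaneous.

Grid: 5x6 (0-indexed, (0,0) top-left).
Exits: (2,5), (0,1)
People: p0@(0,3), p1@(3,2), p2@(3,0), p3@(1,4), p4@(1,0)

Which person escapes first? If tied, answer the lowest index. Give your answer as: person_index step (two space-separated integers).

Step 1: p0:(0,3)->(0,2) | p1:(3,2)->(2,2) | p2:(3,0)->(2,0) | p3:(1,4)->(2,4) | p4:(1,0)->(0,0)
Step 2: p0:(0,2)->(0,1)->EXIT | p1:(2,2)->(2,3) | p2:(2,0)->(1,0) | p3:(2,4)->(2,5)->EXIT | p4:(0,0)->(0,1)->EXIT
Step 3: p0:escaped | p1:(2,3)->(2,4) | p2:(1,0)->(0,0) | p3:escaped | p4:escaped
Step 4: p0:escaped | p1:(2,4)->(2,5)->EXIT | p2:(0,0)->(0,1)->EXIT | p3:escaped | p4:escaped
Exit steps: [2, 4, 4, 2, 2]
First to escape: p0 at step 2

Answer: 0 2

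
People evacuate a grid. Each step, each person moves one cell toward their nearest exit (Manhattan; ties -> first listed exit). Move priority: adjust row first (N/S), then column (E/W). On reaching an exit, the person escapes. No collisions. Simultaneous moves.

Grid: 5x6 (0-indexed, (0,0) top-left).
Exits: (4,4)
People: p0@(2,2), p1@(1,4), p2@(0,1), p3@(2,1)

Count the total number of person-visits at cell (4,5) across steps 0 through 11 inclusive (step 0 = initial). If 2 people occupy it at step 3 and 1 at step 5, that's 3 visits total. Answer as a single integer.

Answer: 0

Derivation:
Step 0: p0@(2,2) p1@(1,4) p2@(0,1) p3@(2,1) -> at (4,5): 0 [-], cum=0
Step 1: p0@(3,2) p1@(2,4) p2@(1,1) p3@(3,1) -> at (4,5): 0 [-], cum=0
Step 2: p0@(4,2) p1@(3,4) p2@(2,1) p3@(4,1) -> at (4,5): 0 [-], cum=0
Step 3: p0@(4,3) p1@ESC p2@(3,1) p3@(4,2) -> at (4,5): 0 [-], cum=0
Step 4: p0@ESC p1@ESC p2@(4,1) p3@(4,3) -> at (4,5): 0 [-], cum=0
Step 5: p0@ESC p1@ESC p2@(4,2) p3@ESC -> at (4,5): 0 [-], cum=0
Step 6: p0@ESC p1@ESC p2@(4,3) p3@ESC -> at (4,5): 0 [-], cum=0
Step 7: p0@ESC p1@ESC p2@ESC p3@ESC -> at (4,5): 0 [-], cum=0
Total visits = 0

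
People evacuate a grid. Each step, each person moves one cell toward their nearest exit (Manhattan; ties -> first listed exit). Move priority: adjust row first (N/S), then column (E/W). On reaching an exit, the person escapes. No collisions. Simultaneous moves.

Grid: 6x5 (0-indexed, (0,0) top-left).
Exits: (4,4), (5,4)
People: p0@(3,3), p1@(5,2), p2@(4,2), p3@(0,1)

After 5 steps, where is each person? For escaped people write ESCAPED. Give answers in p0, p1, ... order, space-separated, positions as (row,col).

Step 1: p0:(3,3)->(4,3) | p1:(5,2)->(5,3) | p2:(4,2)->(4,3) | p3:(0,1)->(1,1)
Step 2: p0:(4,3)->(4,4)->EXIT | p1:(5,3)->(5,4)->EXIT | p2:(4,3)->(4,4)->EXIT | p3:(1,1)->(2,1)
Step 3: p0:escaped | p1:escaped | p2:escaped | p3:(2,1)->(3,1)
Step 4: p0:escaped | p1:escaped | p2:escaped | p3:(3,1)->(4,1)
Step 5: p0:escaped | p1:escaped | p2:escaped | p3:(4,1)->(4,2)

ESCAPED ESCAPED ESCAPED (4,2)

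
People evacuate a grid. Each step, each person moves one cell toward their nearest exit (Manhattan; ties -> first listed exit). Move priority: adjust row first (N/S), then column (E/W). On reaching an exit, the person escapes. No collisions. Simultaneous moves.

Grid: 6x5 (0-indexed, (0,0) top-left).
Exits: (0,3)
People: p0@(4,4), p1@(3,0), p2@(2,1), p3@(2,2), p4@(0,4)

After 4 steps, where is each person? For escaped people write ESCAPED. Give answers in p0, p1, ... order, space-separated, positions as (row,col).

Step 1: p0:(4,4)->(3,4) | p1:(3,0)->(2,0) | p2:(2,1)->(1,1) | p3:(2,2)->(1,2) | p4:(0,4)->(0,3)->EXIT
Step 2: p0:(3,4)->(2,4) | p1:(2,0)->(1,0) | p2:(1,1)->(0,1) | p3:(1,2)->(0,2) | p4:escaped
Step 3: p0:(2,4)->(1,4) | p1:(1,0)->(0,0) | p2:(0,1)->(0,2) | p3:(0,2)->(0,3)->EXIT | p4:escaped
Step 4: p0:(1,4)->(0,4) | p1:(0,0)->(0,1) | p2:(0,2)->(0,3)->EXIT | p3:escaped | p4:escaped

(0,4) (0,1) ESCAPED ESCAPED ESCAPED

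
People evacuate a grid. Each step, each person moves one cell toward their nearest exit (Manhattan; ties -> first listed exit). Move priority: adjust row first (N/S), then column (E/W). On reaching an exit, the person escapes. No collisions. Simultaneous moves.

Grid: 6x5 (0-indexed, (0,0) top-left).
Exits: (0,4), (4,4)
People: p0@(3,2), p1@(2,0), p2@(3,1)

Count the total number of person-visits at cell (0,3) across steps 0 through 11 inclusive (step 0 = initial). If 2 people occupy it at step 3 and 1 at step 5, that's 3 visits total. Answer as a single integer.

Answer: 1

Derivation:
Step 0: p0@(3,2) p1@(2,0) p2@(3,1) -> at (0,3): 0 [-], cum=0
Step 1: p0@(4,2) p1@(1,0) p2@(4,1) -> at (0,3): 0 [-], cum=0
Step 2: p0@(4,3) p1@(0,0) p2@(4,2) -> at (0,3): 0 [-], cum=0
Step 3: p0@ESC p1@(0,1) p2@(4,3) -> at (0,3): 0 [-], cum=0
Step 4: p0@ESC p1@(0,2) p2@ESC -> at (0,3): 0 [-], cum=0
Step 5: p0@ESC p1@(0,3) p2@ESC -> at (0,3): 1 [p1], cum=1
Step 6: p0@ESC p1@ESC p2@ESC -> at (0,3): 0 [-], cum=1
Total visits = 1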